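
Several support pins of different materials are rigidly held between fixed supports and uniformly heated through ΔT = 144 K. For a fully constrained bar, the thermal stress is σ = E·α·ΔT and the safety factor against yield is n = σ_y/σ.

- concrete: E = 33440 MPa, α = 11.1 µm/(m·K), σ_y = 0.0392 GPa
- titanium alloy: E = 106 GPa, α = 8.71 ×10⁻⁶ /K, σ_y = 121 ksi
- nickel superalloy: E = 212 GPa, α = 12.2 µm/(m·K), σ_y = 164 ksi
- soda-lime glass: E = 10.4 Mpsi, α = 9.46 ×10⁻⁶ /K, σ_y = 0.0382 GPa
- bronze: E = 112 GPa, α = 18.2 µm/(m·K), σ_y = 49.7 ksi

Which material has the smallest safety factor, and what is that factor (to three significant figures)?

Converting E to GPa, α to ×10⁻⁶/K, σ_y to MPa, then σ and n for each:
  concrete: E = 33.44, α = 11.1, σ_y = 39.20 → σ = 53.5 MPa, n = 0.733
  titanium alloy: E = 106.0, α = 8.71, σ_y = 834.3 → σ = 133 MPa, n = 6.28
  nickel superalloy: E = 212.0, α = 12.2, σ_y = 1131 → σ = 372 MPa, n = 3.04
  soda-lime glass: E = 71.71, α = 9.46, σ_y = 38.20 → σ = 97.7 MPa, n = 0.391
  bronze: E = 112.0, α = 18.2, σ_y = 342.7 → σ = 294 MPa, n = 1.17
The minimum is soda-lime glass at n = 0.391.

soda-lime glass, n = 0.391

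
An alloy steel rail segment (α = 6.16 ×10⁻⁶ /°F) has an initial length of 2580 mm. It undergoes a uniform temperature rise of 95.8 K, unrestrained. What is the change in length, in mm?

Convert α: 6.16×10⁻⁶/°F × (9/5) = 11.1×10⁻⁶/K.
ΔL = α·L₀·ΔT = 11.1×10⁻⁶ × 2580 mm × 95.80 K = 2.74 mm.

2.74 mm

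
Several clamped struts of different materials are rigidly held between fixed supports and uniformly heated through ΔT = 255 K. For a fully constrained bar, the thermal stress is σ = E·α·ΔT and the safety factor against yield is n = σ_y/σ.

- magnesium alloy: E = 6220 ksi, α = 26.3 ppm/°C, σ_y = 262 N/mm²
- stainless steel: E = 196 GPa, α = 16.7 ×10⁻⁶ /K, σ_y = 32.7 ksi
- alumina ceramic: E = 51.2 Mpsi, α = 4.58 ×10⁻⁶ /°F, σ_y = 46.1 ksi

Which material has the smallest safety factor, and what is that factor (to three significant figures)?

stainless steel, n = 0.270

In consistent units (E in GPa, α in ×10⁻⁶/K, σ_y in MPa):
  magnesium alloy: E = 42.89, α = 26.3, σ_y = 262.0 → σ = 288 MPa, n = 0.911
  stainless steel: E = 196.0, α = 16.7, σ_y = 225.5 → σ = 835 MPa, n = 0.270
  alumina ceramic: E = 353.0, α = 8.24, σ_y = 317.8 → σ = 742 MPa, n = 0.428
Smallest n: stainless steel with n = 0.270.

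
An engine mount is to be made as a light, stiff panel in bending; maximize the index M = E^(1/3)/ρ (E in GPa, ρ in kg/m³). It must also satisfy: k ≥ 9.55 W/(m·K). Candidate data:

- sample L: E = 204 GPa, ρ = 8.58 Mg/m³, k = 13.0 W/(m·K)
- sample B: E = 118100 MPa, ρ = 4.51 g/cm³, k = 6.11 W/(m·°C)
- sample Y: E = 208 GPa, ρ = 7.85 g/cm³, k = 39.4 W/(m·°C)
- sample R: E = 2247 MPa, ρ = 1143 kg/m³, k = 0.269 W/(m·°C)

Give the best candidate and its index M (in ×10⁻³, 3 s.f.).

sample Y, M = 0.755×10⁻³

Screen on constraints: k ≥ 9.55 W/(m·K). Survivors: sample L, sample Y.
Normalizing units and computing the index:
  sample L: E = 204.0 GPa, ρ = 8580 kg/m³
  sample Y: E = 208.0 GPa, ρ = 7850 kg/m³
  sample Y: M = 0.755×10⁻³
  sample L: M = 0.686×10⁻³
Highest index: sample Y.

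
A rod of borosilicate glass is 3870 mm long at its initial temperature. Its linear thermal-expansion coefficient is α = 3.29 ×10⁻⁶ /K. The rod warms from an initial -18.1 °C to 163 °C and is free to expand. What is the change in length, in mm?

ΔT = 163 − (-18.1) = 181.1 K.
ΔL = α·L₀·ΔT = 3.29×10⁻⁶ × 3870 mm × 181.1 K = 2.31 mm.

2.31 mm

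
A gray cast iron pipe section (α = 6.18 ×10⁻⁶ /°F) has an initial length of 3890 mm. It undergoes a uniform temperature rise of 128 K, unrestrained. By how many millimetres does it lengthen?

5.54 mm

Convert α: 6.18×10⁻⁶/°F × (9/5) = 11.1×10⁻⁶/K.
ΔL = α·L₀·ΔT = 11.1×10⁻⁶ × 3890 mm × 128.0 K = 5.54 mm.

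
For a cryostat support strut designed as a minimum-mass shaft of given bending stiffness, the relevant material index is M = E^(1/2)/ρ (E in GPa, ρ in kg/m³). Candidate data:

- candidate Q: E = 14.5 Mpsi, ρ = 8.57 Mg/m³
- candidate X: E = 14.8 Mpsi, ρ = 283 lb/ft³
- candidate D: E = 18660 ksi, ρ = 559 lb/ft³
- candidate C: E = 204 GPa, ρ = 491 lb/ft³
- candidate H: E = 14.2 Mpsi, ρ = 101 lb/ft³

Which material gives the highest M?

In SI units:
  candidate Q: E = 99.97 GPa, ρ = 8570 kg/m³
  candidate X: E = 102.0 GPa, ρ = 4533 kg/m³
  candidate D: E = 128.7 GPa, ρ = 8954 kg/m³
  candidate C: E = 204.0 GPa, ρ = 7865 kg/m³
  candidate H: E = 97.91 GPa, ρ = 1618 kg/m³
  candidate H: M = 6.12×10⁻³
  candidate X: M = 2.23×10⁻³
  candidate C: M = 1.82×10⁻³
  candidate D: M = 1.27×10⁻³
  candidate Q: M = 1.17×10⁻³
Candidate H has the largest M.

candidate H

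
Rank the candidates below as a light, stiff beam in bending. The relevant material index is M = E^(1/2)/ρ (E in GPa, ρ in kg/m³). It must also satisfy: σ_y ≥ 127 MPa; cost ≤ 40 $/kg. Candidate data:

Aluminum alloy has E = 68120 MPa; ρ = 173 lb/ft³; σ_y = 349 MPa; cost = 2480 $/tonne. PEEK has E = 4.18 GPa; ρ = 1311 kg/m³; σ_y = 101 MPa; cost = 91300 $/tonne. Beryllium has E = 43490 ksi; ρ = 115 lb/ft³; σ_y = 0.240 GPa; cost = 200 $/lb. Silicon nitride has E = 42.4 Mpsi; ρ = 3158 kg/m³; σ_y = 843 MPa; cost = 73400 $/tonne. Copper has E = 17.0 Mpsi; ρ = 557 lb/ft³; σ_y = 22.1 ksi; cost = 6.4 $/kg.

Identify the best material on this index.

Screen on constraints: σ_y ≥ 127 MPa; cost ≤ 40 $/kg. Survivors: aluminum alloy, copper.
Convert each candidate to consistent units, then evaluate M:
  aluminum alloy: E = 68.12 GPa, ρ = 2771 kg/m³
  copper: E = 117.2 GPa, ρ = 8922 kg/m³
  aluminum alloy: M = 2.98×10⁻³
  copper: M = 1.21×10⁻³
Aluminum alloy has the largest M.

aluminum alloy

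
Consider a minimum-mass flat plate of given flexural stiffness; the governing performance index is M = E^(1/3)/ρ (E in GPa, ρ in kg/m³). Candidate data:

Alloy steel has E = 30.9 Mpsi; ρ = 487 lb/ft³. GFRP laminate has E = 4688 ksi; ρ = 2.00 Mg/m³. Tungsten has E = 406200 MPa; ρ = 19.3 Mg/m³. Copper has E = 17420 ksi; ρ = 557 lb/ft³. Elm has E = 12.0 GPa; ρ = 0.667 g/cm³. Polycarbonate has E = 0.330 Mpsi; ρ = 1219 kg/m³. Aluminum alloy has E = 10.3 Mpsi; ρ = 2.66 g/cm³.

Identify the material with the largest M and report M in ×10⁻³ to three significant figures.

elm, M = 3.43×10⁻³

After converting to SI:
  alloy steel: E = 213.0 GPa, ρ = 7801 kg/m³
  GFRP laminate: E = 32.32 GPa, ρ = 2000 kg/m³
  tungsten: E = 406.2 GPa, ρ = 19300 kg/m³
  copper: E = 120.1 GPa, ρ = 8922 kg/m³
  elm: E = 12.00 GPa, ρ = 667.0 kg/m³
  polycarbonate: E = 2.275 GPa, ρ = 1219 kg/m³
  aluminum alloy: E = 71.02 GPa, ρ = 2660 kg/m³
  elm: M = 3.43×10⁻³
  GFRP laminate: M = 1.59×10⁻³
  aluminum alloy: M = 1.56×10⁻³
  polycarbonate: M = 1.08×10⁻³
  alloy steel: M = 0.766×10⁻³
  copper: M = 0.553×10⁻³
  tungsten: M = 0.384×10⁻³
Elm has the largest M.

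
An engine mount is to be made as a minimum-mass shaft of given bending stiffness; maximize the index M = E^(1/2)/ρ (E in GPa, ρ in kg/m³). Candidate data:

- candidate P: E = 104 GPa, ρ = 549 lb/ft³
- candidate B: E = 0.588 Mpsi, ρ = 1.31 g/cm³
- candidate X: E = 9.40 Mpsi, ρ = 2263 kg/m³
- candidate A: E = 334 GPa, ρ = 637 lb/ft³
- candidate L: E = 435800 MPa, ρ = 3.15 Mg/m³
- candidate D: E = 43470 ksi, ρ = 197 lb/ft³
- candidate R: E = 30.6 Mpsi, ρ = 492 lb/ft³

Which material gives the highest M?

Convert each candidate to consistent units, then evaluate M:
  candidate P: E = 104.0 GPa, ρ = 8794 kg/m³
  candidate B: E = 4.054 GPa, ρ = 1310 kg/m³
  candidate X: E = 64.81 GPa, ρ = 2263 kg/m³
  candidate A: E = 334.0 GPa, ρ = 10200 kg/m³
  candidate L: E = 435.8 GPa, ρ = 3150 kg/m³
  candidate D: E = 299.7 GPa, ρ = 3156 kg/m³
  candidate R: E = 211.0 GPa, ρ = 7881 kg/m³
  candidate L: M = 6.63×10⁻³
  candidate D: M = 5.49×10⁻³
  candidate X: M = 3.56×10⁻³
  candidate R: M = 1.84×10⁻³
  candidate A: M = 1.79×10⁻³
  candidate B: M = 1.54×10⁻³
  candidate P: M = 1.16×10⁻³
The maximum is for candidate L.

candidate L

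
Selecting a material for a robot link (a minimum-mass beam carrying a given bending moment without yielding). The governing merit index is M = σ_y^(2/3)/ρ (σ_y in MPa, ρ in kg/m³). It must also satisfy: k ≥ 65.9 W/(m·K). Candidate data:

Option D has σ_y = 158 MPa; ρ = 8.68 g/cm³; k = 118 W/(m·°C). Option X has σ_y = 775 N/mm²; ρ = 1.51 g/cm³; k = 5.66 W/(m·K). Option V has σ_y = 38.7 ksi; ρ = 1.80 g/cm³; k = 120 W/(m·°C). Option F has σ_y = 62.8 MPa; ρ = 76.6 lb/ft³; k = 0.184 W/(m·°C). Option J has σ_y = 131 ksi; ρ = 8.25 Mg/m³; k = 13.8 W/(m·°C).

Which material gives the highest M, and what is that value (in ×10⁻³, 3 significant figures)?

option V, M = 23.0×10⁻³

Screen on constraints: k ≥ 65.9 W/(m·K). Survivors: option D, option V.
In SI units:
  option D: σ_y = 158.0 MPa, ρ = 8680 kg/m³
  option V: σ_y = 266.8 MPa, ρ = 1800 kg/m³
  option V: M = 23.0×10⁻³
  option D: M = 3.37×10⁻³
Option V ranks first.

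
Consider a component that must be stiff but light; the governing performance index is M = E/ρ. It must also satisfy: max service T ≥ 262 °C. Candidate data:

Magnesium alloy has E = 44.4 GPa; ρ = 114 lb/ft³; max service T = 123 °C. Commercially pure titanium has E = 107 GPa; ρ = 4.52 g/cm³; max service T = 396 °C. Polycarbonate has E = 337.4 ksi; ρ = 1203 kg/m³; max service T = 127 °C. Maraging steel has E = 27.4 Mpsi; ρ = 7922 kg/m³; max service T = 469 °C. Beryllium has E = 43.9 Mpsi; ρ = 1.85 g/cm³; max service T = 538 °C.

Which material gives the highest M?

beryllium

Screen on constraints: max service T ≥ 262 °C. Survivors: commercially pure titanium, maraging steel, beryllium.
Normalizing units and computing the index:
  commercially pure titanium: E = 107.0 GPa, ρ = 4520 kg/m³
  maraging steel: E = 188.9 GPa, ρ = 7922 kg/m³
  beryllium: E = 302.7 GPa, ρ = 1850 kg/m³
  beryllium: M = 164 MN·m/kg
  maraging steel: M = 23.8 MN·m/kg
  commercially pure titanium: M = 23.7 MN·m/kg
Highest index: beryllium.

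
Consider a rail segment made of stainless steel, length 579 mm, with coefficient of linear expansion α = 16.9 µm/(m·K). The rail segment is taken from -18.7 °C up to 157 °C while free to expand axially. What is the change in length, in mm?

1.72 mm

ΔT = 157 − (-18.7) = 175.7 K.
ΔL = α·L₀·ΔT = 16.9×10⁻⁶ × 579 mm × 175.7 K = 1.72 mm.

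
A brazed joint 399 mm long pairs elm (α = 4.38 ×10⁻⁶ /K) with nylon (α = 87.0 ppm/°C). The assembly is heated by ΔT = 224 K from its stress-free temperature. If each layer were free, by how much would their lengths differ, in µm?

Δα = |4.38 − 87.0|×10⁻⁶/K = 82.6×10⁻⁶/K.
ΔL_mismatch = Δα·L·ΔT = 82.6×10⁻⁶ × 399.0 mm × 224.0 K = 7380 µm.

7380 µm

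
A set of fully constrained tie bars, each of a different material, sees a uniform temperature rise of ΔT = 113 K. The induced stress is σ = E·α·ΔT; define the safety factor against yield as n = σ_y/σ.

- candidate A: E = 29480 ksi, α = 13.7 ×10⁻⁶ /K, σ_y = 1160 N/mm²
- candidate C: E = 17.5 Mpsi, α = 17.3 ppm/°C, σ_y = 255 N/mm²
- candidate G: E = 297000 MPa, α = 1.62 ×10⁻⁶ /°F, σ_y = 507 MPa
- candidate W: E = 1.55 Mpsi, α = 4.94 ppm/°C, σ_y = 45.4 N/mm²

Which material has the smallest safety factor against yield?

In consistent units (E in GPa, α in ×10⁻⁶/K, σ_y in MPa):
  candidate A: E = 203.3, α = 13.7, σ_y = 1160 → σ = 315 MPa, n = 3.69
  candidate C: E = 120.7, α = 17.3, σ_y = 255.0 → σ = 236 MPa, n = 1.08
  candidate G: E = 297.0, α = 2.92, σ_y = 507.0 → σ = 97.9 MPa, n = 5.18
  candidate W: E = 10.69, α = 4.94, σ_y = 45.40 → σ = 5.97 MPa, n = 7.61
Candidate C has the lowest safety factor, n = 1.08.

candidate C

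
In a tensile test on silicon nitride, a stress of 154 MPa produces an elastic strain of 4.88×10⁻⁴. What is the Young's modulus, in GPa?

E = σ/ε = 154 MPa / 4.88×10⁻⁴ = 315600 MPa = 316 GPa.

316 GPa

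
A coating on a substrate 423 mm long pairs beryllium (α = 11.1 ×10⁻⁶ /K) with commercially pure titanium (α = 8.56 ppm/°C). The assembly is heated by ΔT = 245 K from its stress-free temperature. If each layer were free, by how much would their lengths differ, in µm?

Δα = |11.1 − 8.56|×10⁻⁶/K = 2.54×10⁻⁶/K.
ΔL_mismatch = Δα·L·ΔT = 2.54×10⁻⁶ × 423.0 mm × 245.0 K = 263 µm.

263 µm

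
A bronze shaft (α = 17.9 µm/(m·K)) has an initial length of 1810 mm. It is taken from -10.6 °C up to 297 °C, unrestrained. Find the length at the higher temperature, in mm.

ΔT = 297 − (-10.6) = 307.6 K.
ΔL = α·L₀·ΔT = 17.9×10⁻⁶ × 1810 mm × 307.6 K = 9.97 mm.
L = L₀ + ΔL = 1810 + 9.97 = 1820.0 mm.

1820.0 mm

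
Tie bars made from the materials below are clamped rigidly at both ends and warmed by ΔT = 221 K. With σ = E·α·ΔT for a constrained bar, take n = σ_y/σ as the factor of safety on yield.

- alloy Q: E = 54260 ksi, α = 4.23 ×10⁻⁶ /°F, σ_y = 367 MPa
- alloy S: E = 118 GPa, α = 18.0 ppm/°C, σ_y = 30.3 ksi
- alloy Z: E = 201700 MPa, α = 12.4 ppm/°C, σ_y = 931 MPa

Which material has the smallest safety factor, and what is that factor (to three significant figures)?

Converting E to GPa, α to ×10⁻⁶/K, σ_y to MPa, then σ and n for each:
  alloy Q: E = 374.1, α = 7.61, σ_y = 367.0 → σ = 630 MPa, n = 0.583
  alloy S: E = 118.0, α = 18.0, σ_y = 208.9 → σ = 469 MPa, n = 0.445
  alloy Z: E = 201.7, α = 12.4, σ_y = 931.0 → σ = 553 MPa, n = 1.68
Alloy S has the lowest safety factor, n = 0.445.

alloy S, n = 0.445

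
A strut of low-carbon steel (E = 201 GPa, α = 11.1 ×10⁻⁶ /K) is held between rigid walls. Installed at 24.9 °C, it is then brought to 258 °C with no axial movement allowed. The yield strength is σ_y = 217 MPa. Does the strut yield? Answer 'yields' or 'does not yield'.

yields

ΔT = 233.1 K. Constrained thermal stress σ = E·α·ΔT = 201.0×10³ MPa × 11.1×10⁻⁶ × 233.1 = 520 MPa (compressive).
Compare to σ_y = 217 MPa: σ ≥ σ_y, so it yields.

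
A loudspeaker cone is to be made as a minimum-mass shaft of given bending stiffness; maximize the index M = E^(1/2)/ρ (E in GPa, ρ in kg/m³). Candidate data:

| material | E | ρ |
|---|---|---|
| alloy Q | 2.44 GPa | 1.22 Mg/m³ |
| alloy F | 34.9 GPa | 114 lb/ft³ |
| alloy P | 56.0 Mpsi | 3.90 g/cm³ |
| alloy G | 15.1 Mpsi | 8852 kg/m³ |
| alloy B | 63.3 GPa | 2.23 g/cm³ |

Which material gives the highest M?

In SI units:
  alloy Q: E = 2.440 GPa, ρ = 1220 kg/m³
  alloy F: E = 34.90 GPa, ρ = 1826 kg/m³
  alloy P: E = 386.1 GPa, ρ = 3900 kg/m³
  alloy G: E = 104.1 GPa, ρ = 8852 kg/m³
  alloy B: E = 63.30 GPa, ρ = 2230 kg/m³
  alloy P: M = 5.04×10⁻³
  alloy B: M = 3.57×10⁻³
  alloy F: M = 3.24×10⁻³
  alloy Q: M = 1.28×10⁻³
  alloy G: M = 1.15×10⁻³
The maximum is for alloy P.

alloy P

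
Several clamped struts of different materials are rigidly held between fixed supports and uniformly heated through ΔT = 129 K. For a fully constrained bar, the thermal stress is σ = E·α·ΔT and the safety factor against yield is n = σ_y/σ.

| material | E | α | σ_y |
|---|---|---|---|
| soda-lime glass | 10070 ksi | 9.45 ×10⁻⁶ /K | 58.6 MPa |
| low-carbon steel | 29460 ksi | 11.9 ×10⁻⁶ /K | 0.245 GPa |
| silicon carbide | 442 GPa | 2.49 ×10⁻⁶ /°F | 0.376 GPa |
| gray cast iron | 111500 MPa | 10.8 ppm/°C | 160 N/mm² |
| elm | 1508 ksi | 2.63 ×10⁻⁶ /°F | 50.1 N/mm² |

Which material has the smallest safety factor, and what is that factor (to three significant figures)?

soda-lime glass, n = 0.692

Converting E to GPa, α to ×10⁻⁶/K, σ_y to MPa, then σ and n for each:
  soda-lime glass: E = 69.43, α = 9.45, σ_y = 58.60 → σ = 84.6 MPa, n = 0.692
  low-carbon steel: E = 203.1, α = 11.9, σ_y = 245.0 → σ = 312 MPa, n = 0.786
  silicon carbide: E = 442.0, α = 4.48, σ_y = 376.0 → σ = 256 MPa, n = 1.47
  gray cast iron: E = 111.5, α = 10.8, σ_y = 160.0 → σ = 155 MPa, n = 1.03
  elm: E = 10.40, α = 4.73, σ_y = 50.10 → σ = 6.35 MPa, n = 7.89
Smallest n: soda-lime glass with n = 0.692.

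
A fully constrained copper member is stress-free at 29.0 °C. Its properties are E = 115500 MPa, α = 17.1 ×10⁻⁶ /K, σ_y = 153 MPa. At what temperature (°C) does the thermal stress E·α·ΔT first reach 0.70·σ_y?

83.2 °C

E = 115500 MPa = 115.5 GPa.
E·α·ΔT = 107.1 MPa ⇒ ΔT = 107.1 / (115.5×10³ × 17.1×10⁻⁶) = 54.23 K.
T = 29.0 + 54.23 = 83.23 °C.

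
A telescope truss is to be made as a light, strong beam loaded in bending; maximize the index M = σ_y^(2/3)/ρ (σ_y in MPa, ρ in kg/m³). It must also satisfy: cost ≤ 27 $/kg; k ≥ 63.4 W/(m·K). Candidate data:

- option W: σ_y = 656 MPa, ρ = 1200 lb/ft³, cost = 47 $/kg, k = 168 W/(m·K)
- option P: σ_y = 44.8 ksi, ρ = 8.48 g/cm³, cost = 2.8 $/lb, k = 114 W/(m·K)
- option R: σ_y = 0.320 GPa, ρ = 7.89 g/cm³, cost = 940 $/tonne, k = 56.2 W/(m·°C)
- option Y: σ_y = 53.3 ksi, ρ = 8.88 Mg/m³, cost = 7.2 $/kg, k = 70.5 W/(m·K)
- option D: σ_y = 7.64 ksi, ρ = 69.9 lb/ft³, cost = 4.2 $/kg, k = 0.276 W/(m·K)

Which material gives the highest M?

option Y

Screen on constraints: cost ≤ 27 $/kg; k ≥ 63.4 W/(m·K). Survivors: option P, option Y.
In SI units:
  option P: σ_y = 308.9 MPa, ρ = 8480 kg/m³
  option Y: σ_y = 367.5 MPa, ρ = 8880 kg/m³
  option Y: M = 5.78×10⁻³
  option P: M = 5.39×10⁻³
The maximum is for option Y.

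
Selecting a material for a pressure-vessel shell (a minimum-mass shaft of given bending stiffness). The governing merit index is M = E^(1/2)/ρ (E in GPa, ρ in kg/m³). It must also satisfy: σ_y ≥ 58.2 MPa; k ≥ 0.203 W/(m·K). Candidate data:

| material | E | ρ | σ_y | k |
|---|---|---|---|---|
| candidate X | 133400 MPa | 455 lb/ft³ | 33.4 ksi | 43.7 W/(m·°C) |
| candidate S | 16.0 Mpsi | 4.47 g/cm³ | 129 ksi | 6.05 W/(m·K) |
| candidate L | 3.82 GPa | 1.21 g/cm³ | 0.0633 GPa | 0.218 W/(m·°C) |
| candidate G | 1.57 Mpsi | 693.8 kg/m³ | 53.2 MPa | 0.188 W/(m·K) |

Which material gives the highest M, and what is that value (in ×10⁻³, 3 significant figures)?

candidate S, M = 2.35×10⁻³

Screen on constraints: σ_y ≥ 58.2 MPa; k ≥ 0.203 W/(m·K). Survivors: candidate X, candidate S, candidate L.
Normalizing units and computing the index:
  candidate X: E = 133.4 GPa, ρ = 7288 kg/m³
  candidate S: E = 110.3 GPa, ρ = 4470 kg/m³
  candidate L: E = 3.820 GPa, ρ = 1210 kg/m³
  candidate S: M = 2.35×10⁻³
  candidate L: M = 1.62×10⁻³
  candidate X: M = 1.58×10⁻³
The maximum is for candidate S.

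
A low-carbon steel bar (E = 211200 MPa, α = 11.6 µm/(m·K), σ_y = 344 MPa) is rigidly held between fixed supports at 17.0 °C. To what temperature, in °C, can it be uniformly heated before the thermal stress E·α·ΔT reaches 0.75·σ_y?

122 °C

E = 211200 MPa = 211.2 GPa.
E·α·ΔT = 258.0 MPa ⇒ ΔT = 258.0 / (211.2×10³ × 11.6×10⁻⁶) = 105.3 K.
T = 17.0 + 105.3 = 122.3 °C.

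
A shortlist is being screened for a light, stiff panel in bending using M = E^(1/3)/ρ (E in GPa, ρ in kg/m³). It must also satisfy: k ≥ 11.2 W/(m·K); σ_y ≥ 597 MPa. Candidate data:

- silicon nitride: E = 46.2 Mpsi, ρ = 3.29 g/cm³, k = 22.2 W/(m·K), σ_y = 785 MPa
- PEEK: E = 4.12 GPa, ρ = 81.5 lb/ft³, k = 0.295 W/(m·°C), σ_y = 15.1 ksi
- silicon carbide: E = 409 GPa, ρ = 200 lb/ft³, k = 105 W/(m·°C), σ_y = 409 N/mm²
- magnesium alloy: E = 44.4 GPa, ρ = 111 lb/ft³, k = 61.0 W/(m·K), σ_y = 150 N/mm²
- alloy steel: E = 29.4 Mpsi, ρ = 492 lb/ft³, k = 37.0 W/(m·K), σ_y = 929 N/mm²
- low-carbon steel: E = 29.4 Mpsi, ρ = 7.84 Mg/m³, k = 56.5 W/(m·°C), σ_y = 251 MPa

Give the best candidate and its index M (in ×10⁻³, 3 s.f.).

Screen on constraints: k ≥ 11.2 W/(m·K); σ_y ≥ 597 MPa. Survivors: silicon nitride, alloy steel.
In SI units:
  silicon nitride: E = 318.5 GPa, ρ = 3290 kg/m³
  alloy steel: E = 202.7 GPa, ρ = 7881 kg/m³
  silicon nitride: M = 2.08×10⁻³
  alloy steel: M = 0.745×10⁻³
Silicon nitride has the largest M.

silicon nitride, M = 2.08×10⁻³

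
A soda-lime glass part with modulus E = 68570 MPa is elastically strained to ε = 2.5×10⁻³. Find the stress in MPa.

171 MPa

E = 68570 MPa = 68.57 GPa.
σ = E·ε = 68570 MPa × 2.5×10⁻³ = 171 MPa.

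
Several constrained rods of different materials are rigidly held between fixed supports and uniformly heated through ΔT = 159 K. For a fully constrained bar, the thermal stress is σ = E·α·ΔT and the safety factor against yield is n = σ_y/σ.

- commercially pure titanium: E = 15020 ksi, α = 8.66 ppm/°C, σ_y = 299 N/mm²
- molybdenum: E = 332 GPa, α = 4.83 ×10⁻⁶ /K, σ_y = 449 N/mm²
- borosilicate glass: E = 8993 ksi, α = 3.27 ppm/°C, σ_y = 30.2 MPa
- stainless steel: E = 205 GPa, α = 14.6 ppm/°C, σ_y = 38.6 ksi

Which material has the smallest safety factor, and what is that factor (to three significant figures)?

With everything in SI (GPa, ×10⁻⁶/K, MPa):
  commercially pure titanium: E = 103.6, α = 8.66, σ_y = 299.0 → σ = 143 MPa, n = 2.10
  molybdenum: E = 332.0, α = 4.83, σ_y = 449.0 → σ = 255 MPa, n = 1.76
  borosilicate glass: E = 62.00, α = 3.27, σ_y = 30.20 → σ = 32.2 MPa, n = 0.937
  stainless steel: E = 205.0, α = 14.6, σ_y = 266.1 → σ = 476 MPa, n = 0.559
Smallest n: stainless steel with n = 0.559.

stainless steel, n = 0.559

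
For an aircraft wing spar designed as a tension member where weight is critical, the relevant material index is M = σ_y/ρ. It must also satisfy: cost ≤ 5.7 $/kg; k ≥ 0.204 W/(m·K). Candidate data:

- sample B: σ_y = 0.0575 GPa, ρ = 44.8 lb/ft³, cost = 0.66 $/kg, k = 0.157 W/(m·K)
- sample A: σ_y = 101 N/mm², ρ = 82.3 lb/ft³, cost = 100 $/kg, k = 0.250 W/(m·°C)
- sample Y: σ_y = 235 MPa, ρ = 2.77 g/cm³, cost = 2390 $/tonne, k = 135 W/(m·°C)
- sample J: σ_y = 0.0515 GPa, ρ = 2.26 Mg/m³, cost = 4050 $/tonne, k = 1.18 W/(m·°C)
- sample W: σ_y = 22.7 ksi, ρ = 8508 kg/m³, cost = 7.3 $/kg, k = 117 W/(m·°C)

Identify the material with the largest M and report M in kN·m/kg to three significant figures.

sample Y, M = 84.8 kN·m/kg

Screen on constraints: cost ≤ 5.7 $/kg; k ≥ 0.204 W/(m·K). Survivors: sample Y, sample J.
After converting to SI:
  sample Y: σ_y = 235.0 MPa, ρ = 2770 kg/m³
  sample J: σ_y = 51.50 MPa, ρ = 2260 kg/m³
  sample Y: M = 84.8 kN·m/kg
  sample J: M = 22.8 kN·m/kg
The maximum is for sample Y.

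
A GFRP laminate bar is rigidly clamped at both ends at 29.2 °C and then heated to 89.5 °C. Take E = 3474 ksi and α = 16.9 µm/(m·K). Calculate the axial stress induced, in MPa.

E = 3474 ksi = 23.95 GPa.
ΔT = 60.30 K. Constrained thermal stress σ = E·α·ΔT = 23.95×10³ MPa × 16.9×10⁻⁶ × 60.30 = 24.4 MPa (compressive).

24.4 MPa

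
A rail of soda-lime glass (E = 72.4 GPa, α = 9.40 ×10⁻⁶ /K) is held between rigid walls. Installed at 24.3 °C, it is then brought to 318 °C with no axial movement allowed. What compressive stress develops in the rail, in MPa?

200 MPa

ΔT = 293.7 K. Constrained thermal stress σ = E·α·ΔT = 72.40×10³ MPa × 9.40×10⁻⁶ × 293.7 = 200 MPa (compressive).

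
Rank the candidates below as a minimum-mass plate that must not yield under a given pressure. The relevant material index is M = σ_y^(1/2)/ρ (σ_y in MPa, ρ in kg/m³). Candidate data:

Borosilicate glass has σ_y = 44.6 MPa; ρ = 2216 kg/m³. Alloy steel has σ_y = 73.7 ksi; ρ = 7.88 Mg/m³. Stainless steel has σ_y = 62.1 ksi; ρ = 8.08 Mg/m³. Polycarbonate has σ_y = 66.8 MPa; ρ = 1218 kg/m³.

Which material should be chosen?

polycarbonate

Convert each candidate to consistent units, then evaluate M:
  borosilicate glass: σ_y = 44.60 MPa, ρ = 2216 kg/m³
  alloy steel: σ_y = 508.1 MPa, ρ = 7880 kg/m³
  stainless steel: σ_y = 428.2 MPa, ρ = 8080 kg/m³
  polycarbonate: σ_y = 66.80 MPa, ρ = 1218 kg/m³
  polycarbonate: M = 6.71×10⁻³
  borosilicate glass: M = 3.01×10⁻³
  alloy steel: M = 2.86×10⁻³
  stainless steel: M = 2.56×10⁻³
Polycarbonate has the largest M.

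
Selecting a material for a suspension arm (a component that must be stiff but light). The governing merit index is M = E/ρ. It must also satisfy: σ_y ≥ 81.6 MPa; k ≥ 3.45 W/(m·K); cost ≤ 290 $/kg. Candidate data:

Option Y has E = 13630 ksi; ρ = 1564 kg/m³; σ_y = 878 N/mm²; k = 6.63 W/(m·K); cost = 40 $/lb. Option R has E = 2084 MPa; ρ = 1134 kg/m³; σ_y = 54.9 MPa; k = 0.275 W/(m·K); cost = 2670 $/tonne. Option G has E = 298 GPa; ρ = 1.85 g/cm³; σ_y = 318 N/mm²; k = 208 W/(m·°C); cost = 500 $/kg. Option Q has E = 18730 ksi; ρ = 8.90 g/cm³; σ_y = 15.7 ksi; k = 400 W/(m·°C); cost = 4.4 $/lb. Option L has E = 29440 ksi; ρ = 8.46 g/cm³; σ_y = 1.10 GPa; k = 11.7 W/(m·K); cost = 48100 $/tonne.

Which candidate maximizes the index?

Screen on constraints: σ_y ≥ 81.6 MPa; k ≥ 3.45 W/(m·K); cost ≤ 290 $/kg. Survivors: option Y, option Q, option L.
Putting every candidate on a common basis:
  option Y: E = 93.98 GPa, ρ = 1564 kg/m³
  option Q: E = 129.1 GPa, ρ = 8900 kg/m³
  option L: E = 203.0 GPa, ρ = 8460 kg/m³
  option Y: M = 60.1 MN·m/kg
  option L: M = 24.0 MN·m/kg
  option Q: M = 14.5 MN·m/kg
Option Y has the largest M.

option Y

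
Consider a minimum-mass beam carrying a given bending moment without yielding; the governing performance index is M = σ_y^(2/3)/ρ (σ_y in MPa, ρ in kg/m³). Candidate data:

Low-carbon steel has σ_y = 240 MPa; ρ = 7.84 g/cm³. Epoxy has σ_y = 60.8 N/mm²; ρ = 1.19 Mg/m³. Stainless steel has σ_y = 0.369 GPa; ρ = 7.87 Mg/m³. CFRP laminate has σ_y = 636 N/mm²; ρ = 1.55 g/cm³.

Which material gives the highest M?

Normalizing units and computing the index:
  low-carbon steel: σ_y = 240.0 MPa, ρ = 7840 kg/m³
  epoxy: σ_y = 60.80 MPa, ρ = 1190 kg/m³
  stainless steel: σ_y = 369.0 MPa, ρ = 7870 kg/m³
  CFRP laminate: σ_y = 636.0 MPa, ρ = 1550 kg/m³
  CFRP laminate: M = 47.7×10⁻³
  epoxy: M = 13.0×10⁻³
  stainless steel: M = 6.54×10⁻³
  low-carbon steel: M = 4.93×10⁻³
CFRP laminate ranks first.

CFRP laminate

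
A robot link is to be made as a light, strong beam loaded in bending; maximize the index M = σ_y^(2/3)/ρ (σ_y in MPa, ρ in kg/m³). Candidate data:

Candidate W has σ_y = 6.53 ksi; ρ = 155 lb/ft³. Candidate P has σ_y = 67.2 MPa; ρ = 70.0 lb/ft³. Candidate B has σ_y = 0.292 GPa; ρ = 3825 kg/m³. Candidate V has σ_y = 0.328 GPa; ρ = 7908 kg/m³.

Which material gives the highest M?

Putting every candidate on a common basis:
  candidate W: σ_y = 45.02 MPa, ρ = 2483 kg/m³
  candidate P: σ_y = 67.20 MPa, ρ = 1121 kg/m³
  candidate B: σ_y = 292.0 MPa, ρ = 3825 kg/m³
  candidate V: σ_y = 328.0 MPa, ρ = 7908 kg/m³
  candidate P: M = 14.7×10⁻³
  candidate B: M = 11.5×10⁻³
  candidate V: M = 6.01×10⁻³
  candidate W: M = 5.10×10⁻³
Highest index: candidate P.

candidate P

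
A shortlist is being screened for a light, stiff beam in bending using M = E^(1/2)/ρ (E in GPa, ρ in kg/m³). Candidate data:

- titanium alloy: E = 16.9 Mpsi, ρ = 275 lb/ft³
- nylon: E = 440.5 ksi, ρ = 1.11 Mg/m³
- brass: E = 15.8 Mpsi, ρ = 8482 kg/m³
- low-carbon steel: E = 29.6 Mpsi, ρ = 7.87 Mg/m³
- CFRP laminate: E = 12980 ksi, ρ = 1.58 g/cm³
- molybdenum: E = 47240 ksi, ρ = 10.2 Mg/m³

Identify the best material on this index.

Normalizing units and computing the index:
  titanium alloy: E = 116.5 GPa, ρ = 4405 kg/m³
  nylon: E = 3.037 GPa, ρ = 1110 kg/m³
  brass: E = 108.9 GPa, ρ = 8482 kg/m³
  low-carbon steel: E = 204.1 GPa, ρ = 7870 kg/m³
  CFRP laminate: E = 89.49 GPa, ρ = 1580 kg/m³
  molybdenum: E = 325.7 GPa, ρ = 10200 kg/m³
  CFRP laminate: M = 5.99×10⁻³
  titanium alloy: M = 2.45×10⁻³
  low-carbon steel: M = 1.82×10⁻³
  molybdenum: M = 1.77×10⁻³
  nylon: M = 1.57×10⁻³
  brass: M = 1.23×10⁻³
CFRP laminate has the largest M.

CFRP laminate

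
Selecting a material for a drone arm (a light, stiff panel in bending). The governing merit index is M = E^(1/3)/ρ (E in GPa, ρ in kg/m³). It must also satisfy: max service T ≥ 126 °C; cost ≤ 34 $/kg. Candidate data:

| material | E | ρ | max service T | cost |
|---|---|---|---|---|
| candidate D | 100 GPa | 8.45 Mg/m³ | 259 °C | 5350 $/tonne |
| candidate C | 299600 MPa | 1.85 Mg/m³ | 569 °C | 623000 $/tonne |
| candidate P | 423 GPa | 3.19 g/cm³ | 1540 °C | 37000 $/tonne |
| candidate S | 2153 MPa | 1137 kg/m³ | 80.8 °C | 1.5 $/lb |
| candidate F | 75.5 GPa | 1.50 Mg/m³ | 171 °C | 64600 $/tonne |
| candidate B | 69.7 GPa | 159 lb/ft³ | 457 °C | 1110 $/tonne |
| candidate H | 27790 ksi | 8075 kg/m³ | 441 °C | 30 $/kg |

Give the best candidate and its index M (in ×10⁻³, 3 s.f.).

candidate B, M = 1.62×10⁻³

Screen on constraints: max service T ≥ 126 °C; cost ≤ 34 $/kg. Survivors: candidate D, candidate B, candidate H.
Putting every candidate on a common basis:
  candidate D: E = 100.0 GPa, ρ = 8450 kg/m³
  candidate B: E = 69.70 GPa, ρ = 2547 kg/m³
  candidate H: E = 191.6 GPa, ρ = 8075 kg/m³
  candidate B: M = 1.62×10⁻³
  candidate H: M = 0.714×10⁻³
  candidate D: M = 0.549×10⁻³
Candidate B ranks first.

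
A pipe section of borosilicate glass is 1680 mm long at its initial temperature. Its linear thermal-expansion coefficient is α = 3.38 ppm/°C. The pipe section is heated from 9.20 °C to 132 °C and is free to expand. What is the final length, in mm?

ΔT = 132 − 9.20 = 122.8 K.
ΔL = α·L₀·ΔT = 3.38×10⁻⁶ × 1680 mm × 122.8 K = 0.697 mm.
L = L₀ + ΔL = 1680 + 0.697 = 1680.7 mm.

1680.7 mm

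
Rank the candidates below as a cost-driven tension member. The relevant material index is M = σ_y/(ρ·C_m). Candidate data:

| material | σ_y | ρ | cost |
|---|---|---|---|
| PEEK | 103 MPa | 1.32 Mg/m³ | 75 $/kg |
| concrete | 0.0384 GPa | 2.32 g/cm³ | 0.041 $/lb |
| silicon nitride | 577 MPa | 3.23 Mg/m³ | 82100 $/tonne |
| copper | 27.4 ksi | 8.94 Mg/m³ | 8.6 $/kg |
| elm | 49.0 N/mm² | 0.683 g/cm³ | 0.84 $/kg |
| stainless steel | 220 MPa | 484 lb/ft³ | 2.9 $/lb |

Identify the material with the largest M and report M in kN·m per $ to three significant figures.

concrete, M = 183 kN·m per $

In SI units:
  PEEK: σ_y = 103.0 MPa, ρ = 1320 kg/m³, cost = 75.00 $/kg
  concrete: σ_y = 38.40 MPa, ρ = 2320 kg/m³, cost = 0.09039 $/kg
  silicon nitride: σ_y = 577.0 MPa, ρ = 3230 kg/m³, cost = 82.10 $/kg
  copper: σ_y = 188.9 MPa, ρ = 8940 kg/m³, cost = 8.600 $/kg
  elm: σ_y = 49.00 MPa, ρ = 683.0 kg/m³, cost = 0.8400 $/kg
  stainless steel: σ_y = 220.0 MPa, ρ = 7753 kg/m³, cost = 6.393 $/kg
  concrete: M = 183 kN·m per $
  elm: M = 85.4 kN·m per $
  stainless steel: M = 4.44 kN·m per $
  copper: M = 2.46 kN·m per $
  silicon nitride: M = 2.18 kN·m per $
  PEEK: M = 1.04 kN·m per $
Concrete ranks first.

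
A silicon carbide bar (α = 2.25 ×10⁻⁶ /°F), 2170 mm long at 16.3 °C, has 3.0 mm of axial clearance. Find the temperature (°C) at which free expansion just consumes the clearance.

α = 2.25×10⁻⁶/°F × 9/5 = 4.05×10⁻⁶/K.
α·L₀·ΔT = 3.0 mm ⇒ ΔT = 3.0 / (4.05×10⁻⁶ × 2170.0) = 341.4 K.
T = 16.3 + 341.4 = 357.7 °C.

358 °C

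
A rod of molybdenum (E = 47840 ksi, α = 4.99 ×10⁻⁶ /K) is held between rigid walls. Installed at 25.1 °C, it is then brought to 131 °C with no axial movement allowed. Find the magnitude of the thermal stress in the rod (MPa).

174 MPa

E = 47840 ksi = 329.8 GPa.
ΔT = 105.9 K. Constrained thermal stress σ = E·α·ΔT = 329.8×10³ MPa × 4.99×10⁻⁶ × 105.9 = 174 MPa (compressive).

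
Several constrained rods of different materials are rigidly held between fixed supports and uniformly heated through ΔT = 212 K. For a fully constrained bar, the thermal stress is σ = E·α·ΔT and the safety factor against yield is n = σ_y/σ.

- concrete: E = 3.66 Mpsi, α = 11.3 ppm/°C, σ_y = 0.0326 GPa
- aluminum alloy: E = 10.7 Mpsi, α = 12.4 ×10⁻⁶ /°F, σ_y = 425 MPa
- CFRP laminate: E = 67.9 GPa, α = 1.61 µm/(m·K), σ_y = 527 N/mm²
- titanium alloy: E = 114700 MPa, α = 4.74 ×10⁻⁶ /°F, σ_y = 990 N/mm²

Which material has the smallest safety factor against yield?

In consistent units (E in GPa, α in ×10⁻⁶/K, σ_y in MPa):
  concrete: E = 25.23, α = 11.3, σ_y = 32.60 → σ = 60.5 MPa, n = 0.539
  aluminum alloy: E = 73.77, α = 22.3, σ_y = 425.0 → σ = 349 MPa, n = 1.22
  CFRP laminate: E = 67.90, α = 1.61, σ_y = 527.0 → σ = 23.2 MPa, n = 22.7
  titanium alloy: E = 114.7, α = 8.53, σ_y = 990.0 → σ = 207 MPa, n = 4.77
Concrete has the lowest safety factor, n = 0.539.

concrete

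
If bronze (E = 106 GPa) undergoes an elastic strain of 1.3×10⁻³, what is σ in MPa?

138 MPa

σ = E·ε = 106000 MPa × 1.3×10⁻³ = 138 MPa.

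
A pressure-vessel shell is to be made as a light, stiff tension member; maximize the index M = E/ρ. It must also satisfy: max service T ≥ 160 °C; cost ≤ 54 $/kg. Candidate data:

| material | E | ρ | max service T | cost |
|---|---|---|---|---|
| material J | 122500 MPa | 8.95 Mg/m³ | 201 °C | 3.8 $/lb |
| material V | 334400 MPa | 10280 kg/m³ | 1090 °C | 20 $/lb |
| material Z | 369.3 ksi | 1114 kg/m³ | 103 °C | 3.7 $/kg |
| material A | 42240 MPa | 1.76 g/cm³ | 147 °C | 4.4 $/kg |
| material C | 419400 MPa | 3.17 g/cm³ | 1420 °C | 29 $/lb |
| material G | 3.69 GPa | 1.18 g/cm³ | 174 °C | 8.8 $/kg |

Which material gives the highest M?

Screen on constraints: max service T ≥ 160 °C; cost ≤ 54 $/kg. Survivors: material J, material V, material G.
Convert each candidate to consistent units, then evaluate M:
  material J: E = 122.5 GPa, ρ = 8950 kg/m³
  material V: E = 334.4 GPa, ρ = 10280 kg/m³
  material G: E = 3.690 GPa, ρ = 1180 kg/m³
  material V: M = 32.5 MN·m/kg
  material J: M = 13.7 MN·m/kg
  material G: M = 3.13 MN·m/kg
Material V has the largest M.

material V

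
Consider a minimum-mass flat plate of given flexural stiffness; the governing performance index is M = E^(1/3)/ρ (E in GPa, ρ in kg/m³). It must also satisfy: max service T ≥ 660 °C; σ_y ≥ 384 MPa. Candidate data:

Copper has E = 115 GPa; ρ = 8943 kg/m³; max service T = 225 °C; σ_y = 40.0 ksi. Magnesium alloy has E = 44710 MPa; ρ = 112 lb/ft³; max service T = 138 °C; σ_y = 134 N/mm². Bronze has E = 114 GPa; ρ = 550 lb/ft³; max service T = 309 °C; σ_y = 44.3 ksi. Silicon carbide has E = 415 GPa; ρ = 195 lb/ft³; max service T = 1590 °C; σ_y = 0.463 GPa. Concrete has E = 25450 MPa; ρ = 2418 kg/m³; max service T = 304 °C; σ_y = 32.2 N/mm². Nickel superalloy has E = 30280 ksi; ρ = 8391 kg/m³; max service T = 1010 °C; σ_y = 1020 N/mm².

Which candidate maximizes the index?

Screen on constraints: max service T ≥ 660 °C; σ_y ≥ 384 MPa. Survivors: silicon carbide, nickel superalloy.
Normalizing units and computing the index:
  silicon carbide: E = 415.0 GPa, ρ = 3124 kg/m³
  nickel superalloy: E = 208.8 GPa, ρ = 8391 kg/m³
  silicon carbide: M = 2.39×10⁻³
  nickel superalloy: M = 0.707×10⁻³
The maximum is for silicon carbide.

silicon carbide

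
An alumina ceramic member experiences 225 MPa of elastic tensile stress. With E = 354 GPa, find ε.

6.36×10⁻⁴

ε = σ/E = 225 / 354000 = 6.36×10⁻⁴.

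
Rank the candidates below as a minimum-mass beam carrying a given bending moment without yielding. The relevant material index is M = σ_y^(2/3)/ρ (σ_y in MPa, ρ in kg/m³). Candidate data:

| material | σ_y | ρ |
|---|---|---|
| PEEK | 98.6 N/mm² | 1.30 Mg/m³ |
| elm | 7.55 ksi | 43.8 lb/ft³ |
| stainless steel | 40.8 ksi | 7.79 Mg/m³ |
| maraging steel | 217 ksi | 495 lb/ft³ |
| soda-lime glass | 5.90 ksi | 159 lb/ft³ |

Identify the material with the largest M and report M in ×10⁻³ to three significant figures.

elm, M = 19.9×10⁻³

Putting every candidate on a common basis:
  PEEK: σ_y = 98.60 MPa, ρ = 1300 kg/m³
  elm: σ_y = 52.06 MPa, ρ = 701.6 kg/m³
  stainless steel: σ_y = 281.3 MPa, ρ = 7790 kg/m³
  maraging steel: σ_y = 1496 MPa, ρ = 7929 kg/m³
  soda-lime glass: σ_y = 40.68 MPa, ρ = 2547 kg/m³
  elm: M = 19.9×10⁻³
  maraging steel: M = 16.5×10⁻³
  PEEK: M = 16.4×10⁻³
  stainless steel: M = 5.51×10⁻³
  soda-lime glass: M = 4.64×10⁻³
The maximum is for elm.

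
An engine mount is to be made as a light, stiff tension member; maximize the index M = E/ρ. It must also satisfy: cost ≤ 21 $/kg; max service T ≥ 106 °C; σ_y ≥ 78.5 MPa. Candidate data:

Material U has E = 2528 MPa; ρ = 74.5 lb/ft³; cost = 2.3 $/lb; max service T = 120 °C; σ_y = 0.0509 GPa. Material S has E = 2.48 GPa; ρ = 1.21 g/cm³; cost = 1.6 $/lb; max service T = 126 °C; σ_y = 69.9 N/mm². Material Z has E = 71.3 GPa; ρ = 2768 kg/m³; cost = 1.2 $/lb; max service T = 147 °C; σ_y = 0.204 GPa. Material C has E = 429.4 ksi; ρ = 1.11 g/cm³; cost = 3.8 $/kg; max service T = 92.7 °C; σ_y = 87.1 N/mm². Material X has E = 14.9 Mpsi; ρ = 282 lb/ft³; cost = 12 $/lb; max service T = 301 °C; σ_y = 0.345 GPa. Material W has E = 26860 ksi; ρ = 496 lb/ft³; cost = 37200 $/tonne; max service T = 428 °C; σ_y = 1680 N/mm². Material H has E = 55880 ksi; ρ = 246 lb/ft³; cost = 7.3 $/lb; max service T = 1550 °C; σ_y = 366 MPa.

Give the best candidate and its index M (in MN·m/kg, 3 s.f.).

material H, M = 97.8 MN·m/kg

Screen on constraints: cost ≤ 21 $/kg; max service T ≥ 106 °C; σ_y ≥ 78.5 MPa. Survivors: material Z, material H.
Putting every candidate on a common basis:
  material Z: E = 71.30 GPa, ρ = 2768 kg/m³
  material H: E = 385.3 GPa, ρ = 3941 kg/m³
  material H: M = 97.8 MN·m/kg
  material Z: M = 25.8 MN·m/kg
Material H has the largest M.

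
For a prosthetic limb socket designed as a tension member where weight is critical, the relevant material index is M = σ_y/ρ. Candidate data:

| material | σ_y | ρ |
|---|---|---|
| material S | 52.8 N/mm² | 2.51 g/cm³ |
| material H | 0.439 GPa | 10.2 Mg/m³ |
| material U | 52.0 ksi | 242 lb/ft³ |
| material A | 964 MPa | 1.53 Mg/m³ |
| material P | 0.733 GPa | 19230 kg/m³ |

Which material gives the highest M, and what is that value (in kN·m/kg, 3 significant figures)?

Putting every candidate on a common basis:
  material S: σ_y = 52.80 MPa, ρ = 2510 kg/m³
  material H: σ_y = 439.0 MPa, ρ = 10200 kg/m³
  material U: σ_y = 358.5 MPa, ρ = 3876 kg/m³
  material A: σ_y = 964.0 MPa, ρ = 1530 kg/m³
  material P: σ_y = 733.0 MPa, ρ = 19230 kg/m³
  material A: M = 630 kN·m/kg
  material U: M = 92.5 kN·m/kg
  material H: M = 43.0 kN·m/kg
  material P: M = 38.1 kN·m/kg
  material S: M = 21.0 kN·m/kg
Material A ranks first.

material A, M = 630 kN·m/kg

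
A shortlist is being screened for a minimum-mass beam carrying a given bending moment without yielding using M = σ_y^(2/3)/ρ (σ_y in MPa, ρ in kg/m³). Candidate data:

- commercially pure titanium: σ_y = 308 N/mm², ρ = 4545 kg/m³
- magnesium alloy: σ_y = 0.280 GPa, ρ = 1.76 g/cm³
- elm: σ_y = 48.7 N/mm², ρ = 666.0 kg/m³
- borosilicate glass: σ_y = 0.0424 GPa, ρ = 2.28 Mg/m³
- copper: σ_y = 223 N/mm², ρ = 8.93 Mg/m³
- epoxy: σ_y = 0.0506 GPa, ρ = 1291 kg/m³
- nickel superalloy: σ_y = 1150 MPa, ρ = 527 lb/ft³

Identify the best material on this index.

In SI units:
  commercially pure titanium: σ_y = 308.0 MPa, ρ = 4545 kg/m³
  magnesium alloy: σ_y = 280.0 MPa, ρ = 1760 kg/m³
  elm: σ_y = 48.70 MPa, ρ = 666.0 kg/m³
  borosilicate glass: σ_y = 42.40 MPa, ρ = 2280 kg/m³
  copper: σ_y = 223.0 MPa, ρ = 8930 kg/m³
  epoxy: σ_y = 50.60 MPa, ρ = 1291 kg/m³
  nickel superalloy: σ_y = 1150 MPa, ρ = 8442 kg/m³
  magnesium alloy: M = 24.3×10⁻³
  elm: M = 20.0×10⁻³
  nickel superalloy: M = 13.0×10⁻³
  epoxy: M = 10.6×10⁻³
  commercially pure titanium: M = 10.0×10⁻³
  borosilicate glass: M = 5.33×10⁻³
  copper: M = 4.12×10⁻³
The maximum is for magnesium alloy.

magnesium alloy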